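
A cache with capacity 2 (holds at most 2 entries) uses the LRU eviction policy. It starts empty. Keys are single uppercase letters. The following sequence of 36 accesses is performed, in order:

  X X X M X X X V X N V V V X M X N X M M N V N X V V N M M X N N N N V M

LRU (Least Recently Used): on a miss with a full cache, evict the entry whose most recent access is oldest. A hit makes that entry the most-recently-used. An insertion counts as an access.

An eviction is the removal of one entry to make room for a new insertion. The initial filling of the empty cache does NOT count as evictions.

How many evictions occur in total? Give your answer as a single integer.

Answer: 17

Derivation:
LRU simulation (capacity=2):
  1. access X: MISS. Cache (LRU->MRU): [X]
  2. access X: HIT. Cache (LRU->MRU): [X]
  3. access X: HIT. Cache (LRU->MRU): [X]
  4. access M: MISS. Cache (LRU->MRU): [X M]
  5. access X: HIT. Cache (LRU->MRU): [M X]
  6. access X: HIT. Cache (LRU->MRU): [M X]
  7. access X: HIT. Cache (LRU->MRU): [M X]
  8. access V: MISS, evict M. Cache (LRU->MRU): [X V]
  9. access X: HIT. Cache (LRU->MRU): [V X]
  10. access N: MISS, evict V. Cache (LRU->MRU): [X N]
  11. access V: MISS, evict X. Cache (LRU->MRU): [N V]
  12. access V: HIT. Cache (LRU->MRU): [N V]
  13. access V: HIT. Cache (LRU->MRU): [N V]
  14. access X: MISS, evict N. Cache (LRU->MRU): [V X]
  15. access M: MISS, evict V. Cache (LRU->MRU): [X M]
  16. access X: HIT. Cache (LRU->MRU): [M X]
  17. access N: MISS, evict M. Cache (LRU->MRU): [X N]
  18. access X: HIT. Cache (LRU->MRU): [N X]
  19. access M: MISS, evict N. Cache (LRU->MRU): [X M]
  20. access M: HIT. Cache (LRU->MRU): [X M]
  21. access N: MISS, evict X. Cache (LRU->MRU): [M N]
  22. access V: MISS, evict M. Cache (LRU->MRU): [N V]
  23. access N: HIT. Cache (LRU->MRU): [V N]
  24. access X: MISS, evict V. Cache (LRU->MRU): [N X]
  25. access V: MISS, evict N. Cache (LRU->MRU): [X V]
  26. access V: HIT. Cache (LRU->MRU): [X V]
  27. access N: MISS, evict X. Cache (LRU->MRU): [V N]
  28. access M: MISS, evict V. Cache (LRU->MRU): [N M]
  29. access M: HIT. Cache (LRU->MRU): [N M]
  30. access X: MISS, evict N. Cache (LRU->MRU): [M X]
  31. access N: MISS, evict M. Cache (LRU->MRU): [X N]
  32. access N: HIT. Cache (LRU->MRU): [X N]
  33. access N: HIT. Cache (LRU->MRU): [X N]
  34. access N: HIT. Cache (LRU->MRU): [X N]
  35. access V: MISS, evict X. Cache (LRU->MRU): [N V]
  36. access M: MISS, evict N. Cache (LRU->MRU): [V M]
Total: 17 hits, 19 misses, 17 evictions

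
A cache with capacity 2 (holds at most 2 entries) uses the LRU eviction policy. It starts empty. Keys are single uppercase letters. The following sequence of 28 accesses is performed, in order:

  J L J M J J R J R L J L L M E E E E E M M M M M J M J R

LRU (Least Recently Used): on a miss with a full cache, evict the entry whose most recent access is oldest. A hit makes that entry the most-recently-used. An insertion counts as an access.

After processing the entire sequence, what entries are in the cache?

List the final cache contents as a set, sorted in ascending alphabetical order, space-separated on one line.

LRU simulation (capacity=2):
  1. access J: MISS. Cache (LRU->MRU): [J]
  2. access L: MISS. Cache (LRU->MRU): [J L]
  3. access J: HIT. Cache (LRU->MRU): [L J]
  4. access M: MISS, evict L. Cache (LRU->MRU): [J M]
  5. access J: HIT. Cache (LRU->MRU): [M J]
  6. access J: HIT. Cache (LRU->MRU): [M J]
  7. access R: MISS, evict M. Cache (LRU->MRU): [J R]
  8. access J: HIT. Cache (LRU->MRU): [R J]
  9. access R: HIT. Cache (LRU->MRU): [J R]
  10. access L: MISS, evict J. Cache (LRU->MRU): [R L]
  11. access J: MISS, evict R. Cache (LRU->MRU): [L J]
  12. access L: HIT. Cache (LRU->MRU): [J L]
  13. access L: HIT. Cache (LRU->MRU): [J L]
  14. access M: MISS, evict J. Cache (LRU->MRU): [L M]
  15. access E: MISS, evict L. Cache (LRU->MRU): [M E]
  16. access E: HIT. Cache (LRU->MRU): [M E]
  17. access E: HIT. Cache (LRU->MRU): [M E]
  18. access E: HIT. Cache (LRU->MRU): [M E]
  19. access E: HIT. Cache (LRU->MRU): [M E]
  20. access M: HIT. Cache (LRU->MRU): [E M]
  21. access M: HIT. Cache (LRU->MRU): [E M]
  22. access M: HIT. Cache (LRU->MRU): [E M]
  23. access M: HIT. Cache (LRU->MRU): [E M]
  24. access M: HIT. Cache (LRU->MRU): [E M]
  25. access J: MISS, evict E. Cache (LRU->MRU): [M J]
  26. access M: HIT. Cache (LRU->MRU): [J M]
  27. access J: HIT. Cache (LRU->MRU): [M J]
  28. access R: MISS, evict M. Cache (LRU->MRU): [J R]
Total: 18 hits, 10 misses, 8 evictions

Answer: J R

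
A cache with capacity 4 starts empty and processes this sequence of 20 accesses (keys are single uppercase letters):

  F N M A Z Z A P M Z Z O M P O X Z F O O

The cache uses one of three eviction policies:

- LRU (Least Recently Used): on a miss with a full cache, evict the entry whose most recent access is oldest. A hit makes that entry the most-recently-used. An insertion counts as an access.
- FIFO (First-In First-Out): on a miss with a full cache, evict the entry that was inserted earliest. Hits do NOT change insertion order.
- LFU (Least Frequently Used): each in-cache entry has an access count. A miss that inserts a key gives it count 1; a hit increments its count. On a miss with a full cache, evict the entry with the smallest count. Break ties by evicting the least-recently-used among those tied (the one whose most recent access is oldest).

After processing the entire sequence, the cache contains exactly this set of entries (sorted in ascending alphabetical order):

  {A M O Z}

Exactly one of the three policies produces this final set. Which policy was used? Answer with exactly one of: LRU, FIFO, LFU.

Answer: LFU

Derivation:
Simulating under each policy and comparing final sets:
  LRU: final set = {F O X Z} -> differs
  FIFO: final set = {F O X Z} -> differs
  LFU: final set = {A M O Z} -> MATCHES target
Only LFU produces the target set.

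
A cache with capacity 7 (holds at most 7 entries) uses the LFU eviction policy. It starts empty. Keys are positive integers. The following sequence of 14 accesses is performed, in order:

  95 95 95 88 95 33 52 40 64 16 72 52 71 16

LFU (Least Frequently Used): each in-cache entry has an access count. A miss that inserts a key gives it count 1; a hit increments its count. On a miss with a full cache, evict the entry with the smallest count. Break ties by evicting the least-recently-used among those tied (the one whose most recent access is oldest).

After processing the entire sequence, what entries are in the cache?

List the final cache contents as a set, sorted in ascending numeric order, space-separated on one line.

Answer: 16 40 52 64 71 72 95

Derivation:
LFU simulation (capacity=7):
  1. access 95: MISS. Cache: [95(c=1)]
  2. access 95: HIT, count now 2. Cache: [95(c=2)]
  3. access 95: HIT, count now 3. Cache: [95(c=3)]
  4. access 88: MISS. Cache: [88(c=1) 95(c=3)]
  5. access 95: HIT, count now 4. Cache: [88(c=1) 95(c=4)]
  6. access 33: MISS. Cache: [88(c=1) 33(c=1) 95(c=4)]
  7. access 52: MISS. Cache: [88(c=1) 33(c=1) 52(c=1) 95(c=4)]
  8. access 40: MISS. Cache: [88(c=1) 33(c=1) 52(c=1) 40(c=1) 95(c=4)]
  9. access 64: MISS. Cache: [88(c=1) 33(c=1) 52(c=1) 40(c=1) 64(c=1) 95(c=4)]
  10. access 16: MISS. Cache: [88(c=1) 33(c=1) 52(c=1) 40(c=1) 64(c=1) 16(c=1) 95(c=4)]
  11. access 72: MISS, evict 88(c=1). Cache: [33(c=1) 52(c=1) 40(c=1) 64(c=1) 16(c=1) 72(c=1) 95(c=4)]
  12. access 52: HIT, count now 2. Cache: [33(c=1) 40(c=1) 64(c=1) 16(c=1) 72(c=1) 52(c=2) 95(c=4)]
  13. access 71: MISS, evict 33(c=1). Cache: [40(c=1) 64(c=1) 16(c=1) 72(c=1) 71(c=1) 52(c=2) 95(c=4)]
  14. access 16: HIT, count now 2. Cache: [40(c=1) 64(c=1) 72(c=1) 71(c=1) 52(c=2) 16(c=2) 95(c=4)]
Total: 5 hits, 9 misses, 2 evictions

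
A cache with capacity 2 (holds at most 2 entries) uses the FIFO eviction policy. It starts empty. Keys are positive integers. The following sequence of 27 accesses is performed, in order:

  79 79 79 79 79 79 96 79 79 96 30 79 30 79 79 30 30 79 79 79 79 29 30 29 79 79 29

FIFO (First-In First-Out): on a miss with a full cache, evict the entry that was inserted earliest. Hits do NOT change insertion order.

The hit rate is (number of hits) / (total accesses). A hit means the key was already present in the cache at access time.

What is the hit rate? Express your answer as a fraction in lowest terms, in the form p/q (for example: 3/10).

Answer: 19/27

Derivation:
FIFO simulation (capacity=2):
  1. access 79: MISS. Cache (old->new): [79]
  2. access 79: HIT. Cache (old->new): [79]
  3. access 79: HIT. Cache (old->new): [79]
  4. access 79: HIT. Cache (old->new): [79]
  5. access 79: HIT. Cache (old->new): [79]
  6. access 79: HIT. Cache (old->new): [79]
  7. access 96: MISS. Cache (old->new): [79 96]
  8. access 79: HIT. Cache (old->new): [79 96]
  9. access 79: HIT. Cache (old->new): [79 96]
  10. access 96: HIT. Cache (old->new): [79 96]
  11. access 30: MISS, evict 79. Cache (old->new): [96 30]
  12. access 79: MISS, evict 96. Cache (old->new): [30 79]
  13. access 30: HIT. Cache (old->new): [30 79]
  14. access 79: HIT. Cache (old->new): [30 79]
  15. access 79: HIT. Cache (old->new): [30 79]
  16. access 30: HIT. Cache (old->new): [30 79]
  17. access 30: HIT. Cache (old->new): [30 79]
  18. access 79: HIT. Cache (old->new): [30 79]
  19. access 79: HIT. Cache (old->new): [30 79]
  20. access 79: HIT. Cache (old->new): [30 79]
  21. access 79: HIT. Cache (old->new): [30 79]
  22. access 29: MISS, evict 30. Cache (old->new): [79 29]
  23. access 30: MISS, evict 79. Cache (old->new): [29 30]
  24. access 29: HIT. Cache (old->new): [29 30]
  25. access 79: MISS, evict 29. Cache (old->new): [30 79]
  26. access 79: HIT. Cache (old->new): [30 79]
  27. access 29: MISS, evict 30. Cache (old->new): [79 29]
Total: 19 hits, 8 misses, 6 evictions

Hit rate = 19/27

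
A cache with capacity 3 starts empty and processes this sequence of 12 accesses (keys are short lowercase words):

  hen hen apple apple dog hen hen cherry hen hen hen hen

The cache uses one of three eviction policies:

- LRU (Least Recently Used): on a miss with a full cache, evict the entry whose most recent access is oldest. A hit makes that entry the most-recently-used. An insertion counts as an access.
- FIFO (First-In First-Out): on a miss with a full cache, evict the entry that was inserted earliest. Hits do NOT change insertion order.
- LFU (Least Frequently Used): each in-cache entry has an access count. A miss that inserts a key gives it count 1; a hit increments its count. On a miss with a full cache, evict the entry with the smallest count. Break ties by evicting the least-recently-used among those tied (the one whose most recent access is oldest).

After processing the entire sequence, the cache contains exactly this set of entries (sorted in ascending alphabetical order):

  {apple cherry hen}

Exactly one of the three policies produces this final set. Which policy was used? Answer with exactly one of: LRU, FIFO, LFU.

Simulating under each policy and comparing final sets:
  LRU: final set = {cherry dog hen} -> differs
  FIFO: final set = {cherry dog hen} -> differs
  LFU: final set = {apple cherry hen} -> MATCHES target
Only LFU produces the target set.

Answer: LFU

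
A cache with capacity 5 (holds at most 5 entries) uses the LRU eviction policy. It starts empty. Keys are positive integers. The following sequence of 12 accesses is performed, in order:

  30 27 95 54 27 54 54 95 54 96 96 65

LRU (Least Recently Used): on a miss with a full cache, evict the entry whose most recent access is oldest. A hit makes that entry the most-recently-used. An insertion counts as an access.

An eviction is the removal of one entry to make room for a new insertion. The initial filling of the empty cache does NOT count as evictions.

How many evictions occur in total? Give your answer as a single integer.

Answer: 1

Derivation:
LRU simulation (capacity=5):
  1. access 30: MISS. Cache (LRU->MRU): [30]
  2. access 27: MISS. Cache (LRU->MRU): [30 27]
  3. access 95: MISS. Cache (LRU->MRU): [30 27 95]
  4. access 54: MISS. Cache (LRU->MRU): [30 27 95 54]
  5. access 27: HIT. Cache (LRU->MRU): [30 95 54 27]
  6. access 54: HIT. Cache (LRU->MRU): [30 95 27 54]
  7. access 54: HIT. Cache (LRU->MRU): [30 95 27 54]
  8. access 95: HIT. Cache (LRU->MRU): [30 27 54 95]
  9. access 54: HIT. Cache (LRU->MRU): [30 27 95 54]
  10. access 96: MISS. Cache (LRU->MRU): [30 27 95 54 96]
  11. access 96: HIT. Cache (LRU->MRU): [30 27 95 54 96]
  12. access 65: MISS, evict 30. Cache (LRU->MRU): [27 95 54 96 65]
Total: 6 hits, 6 misses, 1 evictions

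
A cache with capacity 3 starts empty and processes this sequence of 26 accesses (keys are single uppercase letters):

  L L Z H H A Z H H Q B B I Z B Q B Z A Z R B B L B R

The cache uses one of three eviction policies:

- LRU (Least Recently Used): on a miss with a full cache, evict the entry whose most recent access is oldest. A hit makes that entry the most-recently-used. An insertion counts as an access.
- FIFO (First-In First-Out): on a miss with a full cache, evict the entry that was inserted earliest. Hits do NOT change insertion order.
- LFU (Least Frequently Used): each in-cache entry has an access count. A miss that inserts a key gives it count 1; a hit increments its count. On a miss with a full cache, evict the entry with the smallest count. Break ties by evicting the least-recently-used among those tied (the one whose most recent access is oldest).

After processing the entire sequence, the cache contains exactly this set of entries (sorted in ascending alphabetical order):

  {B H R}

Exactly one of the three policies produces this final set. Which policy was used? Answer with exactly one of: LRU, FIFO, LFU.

Answer: LFU

Derivation:
Simulating under each policy and comparing final sets:
  LRU: final set = {B L R} -> differs
  FIFO: final set = {B L R} -> differs
  LFU: final set = {B H R} -> MATCHES target
Only LFU produces the target set.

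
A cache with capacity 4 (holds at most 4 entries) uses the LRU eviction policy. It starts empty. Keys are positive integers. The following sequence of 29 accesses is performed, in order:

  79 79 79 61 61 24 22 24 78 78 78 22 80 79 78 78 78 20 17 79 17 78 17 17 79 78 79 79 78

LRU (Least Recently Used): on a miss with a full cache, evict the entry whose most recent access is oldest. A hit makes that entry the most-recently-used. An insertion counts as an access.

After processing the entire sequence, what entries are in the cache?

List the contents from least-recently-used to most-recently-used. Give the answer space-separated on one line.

Answer: 20 17 79 78

Derivation:
LRU simulation (capacity=4):
  1. access 79: MISS. Cache (LRU->MRU): [79]
  2. access 79: HIT. Cache (LRU->MRU): [79]
  3. access 79: HIT. Cache (LRU->MRU): [79]
  4. access 61: MISS. Cache (LRU->MRU): [79 61]
  5. access 61: HIT. Cache (LRU->MRU): [79 61]
  6. access 24: MISS. Cache (LRU->MRU): [79 61 24]
  7. access 22: MISS. Cache (LRU->MRU): [79 61 24 22]
  8. access 24: HIT. Cache (LRU->MRU): [79 61 22 24]
  9. access 78: MISS, evict 79. Cache (LRU->MRU): [61 22 24 78]
  10. access 78: HIT. Cache (LRU->MRU): [61 22 24 78]
  11. access 78: HIT. Cache (LRU->MRU): [61 22 24 78]
  12. access 22: HIT. Cache (LRU->MRU): [61 24 78 22]
  13. access 80: MISS, evict 61. Cache (LRU->MRU): [24 78 22 80]
  14. access 79: MISS, evict 24. Cache (LRU->MRU): [78 22 80 79]
  15. access 78: HIT. Cache (LRU->MRU): [22 80 79 78]
  16. access 78: HIT. Cache (LRU->MRU): [22 80 79 78]
  17. access 78: HIT. Cache (LRU->MRU): [22 80 79 78]
  18. access 20: MISS, evict 22. Cache (LRU->MRU): [80 79 78 20]
  19. access 17: MISS, evict 80. Cache (LRU->MRU): [79 78 20 17]
  20. access 79: HIT. Cache (LRU->MRU): [78 20 17 79]
  21. access 17: HIT. Cache (LRU->MRU): [78 20 79 17]
  22. access 78: HIT. Cache (LRU->MRU): [20 79 17 78]
  23. access 17: HIT. Cache (LRU->MRU): [20 79 78 17]
  24. access 17: HIT. Cache (LRU->MRU): [20 79 78 17]
  25. access 79: HIT. Cache (LRU->MRU): [20 78 17 79]
  26. access 78: HIT. Cache (LRU->MRU): [20 17 79 78]
  27. access 79: HIT. Cache (LRU->MRU): [20 17 78 79]
  28. access 79: HIT. Cache (LRU->MRU): [20 17 78 79]
  29. access 78: HIT. Cache (LRU->MRU): [20 17 79 78]
Total: 20 hits, 9 misses, 5 evictions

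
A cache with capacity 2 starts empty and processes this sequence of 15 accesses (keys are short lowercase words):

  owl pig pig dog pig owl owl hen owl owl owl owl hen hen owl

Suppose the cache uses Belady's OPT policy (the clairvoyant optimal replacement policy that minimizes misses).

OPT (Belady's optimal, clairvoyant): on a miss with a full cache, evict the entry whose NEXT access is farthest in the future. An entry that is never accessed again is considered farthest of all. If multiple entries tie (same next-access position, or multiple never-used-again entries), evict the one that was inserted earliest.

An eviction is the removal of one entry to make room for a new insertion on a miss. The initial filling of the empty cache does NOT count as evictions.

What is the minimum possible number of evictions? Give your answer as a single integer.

Answer: 3

Derivation:
OPT (Belady) simulation (capacity=2):
  1. access owl: MISS. Cache: [owl]
  2. access pig: MISS. Cache: [owl pig]
  3. access pig: HIT. Next use of pig: step 5. Cache: [owl pig]
  4. access dog: MISS, evict owl (next use: step 6). Cache: [pig dog]
  5. access pig: HIT. Next use of pig: never. Cache: [pig dog]
  6. access owl: MISS, evict pig (next use: never). Cache: [dog owl]
  7. access owl: HIT. Next use of owl: step 9. Cache: [dog owl]
  8. access hen: MISS, evict dog (next use: never). Cache: [owl hen]
  9. access owl: HIT. Next use of owl: step 10. Cache: [owl hen]
  10. access owl: HIT. Next use of owl: step 11. Cache: [owl hen]
  11. access owl: HIT. Next use of owl: step 12. Cache: [owl hen]
  12. access owl: HIT. Next use of owl: step 15. Cache: [owl hen]
  13. access hen: HIT. Next use of hen: step 14. Cache: [owl hen]
  14. access hen: HIT. Next use of hen: never. Cache: [owl hen]
  15. access owl: HIT. Next use of owl: never. Cache: [owl hen]
Total: 10 hits, 5 misses, 3 evictions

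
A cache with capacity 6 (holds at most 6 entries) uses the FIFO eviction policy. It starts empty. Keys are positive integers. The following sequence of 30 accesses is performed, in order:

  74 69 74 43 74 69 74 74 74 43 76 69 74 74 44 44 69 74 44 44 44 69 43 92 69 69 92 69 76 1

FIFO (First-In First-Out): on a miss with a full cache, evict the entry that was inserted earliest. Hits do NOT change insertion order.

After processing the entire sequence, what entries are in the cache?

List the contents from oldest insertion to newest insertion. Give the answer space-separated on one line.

Answer: 69 43 76 44 92 1

Derivation:
FIFO simulation (capacity=6):
  1. access 74: MISS. Cache (old->new): [74]
  2. access 69: MISS. Cache (old->new): [74 69]
  3. access 74: HIT. Cache (old->new): [74 69]
  4. access 43: MISS. Cache (old->new): [74 69 43]
  5. access 74: HIT. Cache (old->new): [74 69 43]
  6. access 69: HIT. Cache (old->new): [74 69 43]
  7. access 74: HIT. Cache (old->new): [74 69 43]
  8. access 74: HIT. Cache (old->new): [74 69 43]
  9. access 74: HIT. Cache (old->new): [74 69 43]
  10. access 43: HIT. Cache (old->new): [74 69 43]
  11. access 76: MISS. Cache (old->new): [74 69 43 76]
  12. access 69: HIT. Cache (old->new): [74 69 43 76]
  13. access 74: HIT. Cache (old->new): [74 69 43 76]
  14. access 74: HIT. Cache (old->new): [74 69 43 76]
  15. access 44: MISS. Cache (old->new): [74 69 43 76 44]
  16. access 44: HIT. Cache (old->new): [74 69 43 76 44]
  17. access 69: HIT. Cache (old->new): [74 69 43 76 44]
  18. access 74: HIT. Cache (old->new): [74 69 43 76 44]
  19. access 44: HIT. Cache (old->new): [74 69 43 76 44]
  20. access 44: HIT. Cache (old->new): [74 69 43 76 44]
  21. access 44: HIT. Cache (old->new): [74 69 43 76 44]
  22. access 69: HIT. Cache (old->new): [74 69 43 76 44]
  23. access 43: HIT. Cache (old->new): [74 69 43 76 44]
  24. access 92: MISS. Cache (old->new): [74 69 43 76 44 92]
  25. access 69: HIT. Cache (old->new): [74 69 43 76 44 92]
  26. access 69: HIT. Cache (old->new): [74 69 43 76 44 92]
  27. access 92: HIT. Cache (old->new): [74 69 43 76 44 92]
  28. access 69: HIT. Cache (old->new): [74 69 43 76 44 92]
  29. access 76: HIT. Cache (old->new): [74 69 43 76 44 92]
  30. access 1: MISS, evict 74. Cache (old->new): [69 43 76 44 92 1]
Total: 23 hits, 7 misses, 1 evictions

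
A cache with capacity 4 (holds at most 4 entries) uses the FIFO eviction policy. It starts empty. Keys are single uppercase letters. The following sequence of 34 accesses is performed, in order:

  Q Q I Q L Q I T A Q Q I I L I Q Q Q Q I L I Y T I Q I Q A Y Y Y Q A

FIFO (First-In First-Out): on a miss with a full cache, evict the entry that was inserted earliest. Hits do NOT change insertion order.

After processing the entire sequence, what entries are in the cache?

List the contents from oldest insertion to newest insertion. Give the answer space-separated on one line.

FIFO simulation (capacity=4):
  1. access Q: MISS. Cache (old->new): [Q]
  2. access Q: HIT. Cache (old->new): [Q]
  3. access I: MISS. Cache (old->new): [Q I]
  4. access Q: HIT. Cache (old->new): [Q I]
  5. access L: MISS. Cache (old->new): [Q I L]
  6. access Q: HIT. Cache (old->new): [Q I L]
  7. access I: HIT. Cache (old->new): [Q I L]
  8. access T: MISS. Cache (old->new): [Q I L T]
  9. access A: MISS, evict Q. Cache (old->new): [I L T A]
  10. access Q: MISS, evict I. Cache (old->new): [L T A Q]
  11. access Q: HIT. Cache (old->new): [L T A Q]
  12. access I: MISS, evict L. Cache (old->new): [T A Q I]
  13. access I: HIT. Cache (old->new): [T A Q I]
  14. access L: MISS, evict T. Cache (old->new): [A Q I L]
  15. access I: HIT. Cache (old->new): [A Q I L]
  16. access Q: HIT. Cache (old->new): [A Q I L]
  17. access Q: HIT. Cache (old->new): [A Q I L]
  18. access Q: HIT. Cache (old->new): [A Q I L]
  19. access Q: HIT. Cache (old->new): [A Q I L]
  20. access I: HIT. Cache (old->new): [A Q I L]
  21. access L: HIT. Cache (old->new): [A Q I L]
  22. access I: HIT. Cache (old->new): [A Q I L]
  23. access Y: MISS, evict A. Cache (old->new): [Q I L Y]
  24. access T: MISS, evict Q. Cache (old->new): [I L Y T]
  25. access I: HIT. Cache (old->new): [I L Y T]
  26. access Q: MISS, evict I. Cache (old->new): [L Y T Q]
  27. access I: MISS, evict L. Cache (old->new): [Y T Q I]
  28. access Q: HIT. Cache (old->new): [Y T Q I]
  29. access A: MISS, evict Y. Cache (old->new): [T Q I A]
  30. access Y: MISS, evict T. Cache (old->new): [Q I A Y]
  31. access Y: HIT. Cache (old->new): [Q I A Y]
  32. access Y: HIT. Cache (old->new): [Q I A Y]
  33. access Q: HIT. Cache (old->new): [Q I A Y]
  34. access A: HIT. Cache (old->new): [Q I A Y]
Total: 20 hits, 14 misses, 10 evictions

Answer: Q I A Y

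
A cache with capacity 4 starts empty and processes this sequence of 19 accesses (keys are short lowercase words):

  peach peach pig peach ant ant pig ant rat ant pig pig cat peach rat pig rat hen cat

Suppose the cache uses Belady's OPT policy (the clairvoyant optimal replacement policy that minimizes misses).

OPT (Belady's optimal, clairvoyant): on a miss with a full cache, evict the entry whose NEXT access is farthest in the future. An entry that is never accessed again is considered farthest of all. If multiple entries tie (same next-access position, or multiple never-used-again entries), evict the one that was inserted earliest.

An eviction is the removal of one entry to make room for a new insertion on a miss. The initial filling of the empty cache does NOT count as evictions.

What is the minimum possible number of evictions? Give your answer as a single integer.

Answer: 2

Derivation:
OPT (Belady) simulation (capacity=4):
  1. access peach: MISS. Cache: [peach]
  2. access peach: HIT. Next use of peach: step 4. Cache: [peach]
  3. access pig: MISS. Cache: [peach pig]
  4. access peach: HIT. Next use of peach: step 14. Cache: [peach pig]
  5. access ant: MISS. Cache: [peach pig ant]
  6. access ant: HIT. Next use of ant: step 8. Cache: [peach pig ant]
  7. access pig: HIT. Next use of pig: step 11. Cache: [peach pig ant]
  8. access ant: HIT. Next use of ant: step 10. Cache: [peach pig ant]
  9. access rat: MISS. Cache: [peach pig ant rat]
  10. access ant: HIT. Next use of ant: never. Cache: [peach pig ant rat]
  11. access pig: HIT. Next use of pig: step 12. Cache: [peach pig ant rat]
  12. access pig: HIT. Next use of pig: step 16. Cache: [peach pig ant rat]
  13. access cat: MISS, evict ant (next use: never). Cache: [peach pig rat cat]
  14. access peach: HIT. Next use of peach: never. Cache: [peach pig rat cat]
  15. access rat: HIT. Next use of rat: step 17. Cache: [peach pig rat cat]
  16. access pig: HIT. Next use of pig: never. Cache: [peach pig rat cat]
  17. access rat: HIT. Next use of rat: never. Cache: [peach pig rat cat]
  18. access hen: MISS, evict peach (next use: never). Cache: [pig rat cat hen]
  19. access cat: HIT. Next use of cat: never. Cache: [pig rat cat hen]
Total: 13 hits, 6 misses, 2 evictions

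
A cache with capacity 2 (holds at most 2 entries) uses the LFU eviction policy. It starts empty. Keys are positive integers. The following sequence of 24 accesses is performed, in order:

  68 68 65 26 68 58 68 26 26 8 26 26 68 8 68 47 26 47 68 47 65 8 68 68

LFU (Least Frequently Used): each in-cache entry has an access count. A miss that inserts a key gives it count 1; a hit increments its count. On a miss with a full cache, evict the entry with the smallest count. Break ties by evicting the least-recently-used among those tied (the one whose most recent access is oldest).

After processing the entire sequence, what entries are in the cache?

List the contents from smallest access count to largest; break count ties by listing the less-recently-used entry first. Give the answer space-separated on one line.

Answer: 8 68

Derivation:
LFU simulation (capacity=2):
  1. access 68: MISS. Cache: [68(c=1)]
  2. access 68: HIT, count now 2. Cache: [68(c=2)]
  3. access 65: MISS. Cache: [65(c=1) 68(c=2)]
  4. access 26: MISS, evict 65(c=1). Cache: [26(c=1) 68(c=2)]
  5. access 68: HIT, count now 3. Cache: [26(c=1) 68(c=3)]
  6. access 58: MISS, evict 26(c=1). Cache: [58(c=1) 68(c=3)]
  7. access 68: HIT, count now 4. Cache: [58(c=1) 68(c=4)]
  8. access 26: MISS, evict 58(c=1). Cache: [26(c=1) 68(c=4)]
  9. access 26: HIT, count now 2. Cache: [26(c=2) 68(c=4)]
  10. access 8: MISS, evict 26(c=2). Cache: [8(c=1) 68(c=4)]
  11. access 26: MISS, evict 8(c=1). Cache: [26(c=1) 68(c=4)]
  12. access 26: HIT, count now 2. Cache: [26(c=2) 68(c=4)]
  13. access 68: HIT, count now 5. Cache: [26(c=2) 68(c=5)]
  14. access 8: MISS, evict 26(c=2). Cache: [8(c=1) 68(c=5)]
  15. access 68: HIT, count now 6. Cache: [8(c=1) 68(c=6)]
  16. access 47: MISS, evict 8(c=1). Cache: [47(c=1) 68(c=6)]
  17. access 26: MISS, evict 47(c=1). Cache: [26(c=1) 68(c=6)]
  18. access 47: MISS, evict 26(c=1). Cache: [47(c=1) 68(c=6)]
  19. access 68: HIT, count now 7. Cache: [47(c=1) 68(c=7)]
  20. access 47: HIT, count now 2. Cache: [47(c=2) 68(c=7)]
  21. access 65: MISS, evict 47(c=2). Cache: [65(c=1) 68(c=7)]
  22. access 8: MISS, evict 65(c=1). Cache: [8(c=1) 68(c=7)]
  23. access 68: HIT, count now 8. Cache: [8(c=1) 68(c=8)]
  24. access 68: HIT, count now 9. Cache: [8(c=1) 68(c=9)]
Total: 11 hits, 13 misses, 11 evictions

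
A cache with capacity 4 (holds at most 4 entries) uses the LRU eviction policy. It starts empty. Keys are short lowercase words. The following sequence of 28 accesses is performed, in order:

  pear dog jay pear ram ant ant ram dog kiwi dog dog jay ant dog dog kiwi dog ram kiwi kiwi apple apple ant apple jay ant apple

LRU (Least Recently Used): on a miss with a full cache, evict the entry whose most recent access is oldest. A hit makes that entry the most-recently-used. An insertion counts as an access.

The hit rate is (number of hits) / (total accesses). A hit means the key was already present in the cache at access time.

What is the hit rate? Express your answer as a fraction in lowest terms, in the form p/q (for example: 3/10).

LRU simulation (capacity=4):
  1. access pear: MISS. Cache (LRU->MRU): [pear]
  2. access dog: MISS. Cache (LRU->MRU): [pear dog]
  3. access jay: MISS. Cache (LRU->MRU): [pear dog jay]
  4. access pear: HIT. Cache (LRU->MRU): [dog jay pear]
  5. access ram: MISS. Cache (LRU->MRU): [dog jay pear ram]
  6. access ant: MISS, evict dog. Cache (LRU->MRU): [jay pear ram ant]
  7. access ant: HIT. Cache (LRU->MRU): [jay pear ram ant]
  8. access ram: HIT. Cache (LRU->MRU): [jay pear ant ram]
  9. access dog: MISS, evict jay. Cache (LRU->MRU): [pear ant ram dog]
  10. access kiwi: MISS, evict pear. Cache (LRU->MRU): [ant ram dog kiwi]
  11. access dog: HIT. Cache (LRU->MRU): [ant ram kiwi dog]
  12. access dog: HIT. Cache (LRU->MRU): [ant ram kiwi dog]
  13. access jay: MISS, evict ant. Cache (LRU->MRU): [ram kiwi dog jay]
  14. access ant: MISS, evict ram. Cache (LRU->MRU): [kiwi dog jay ant]
  15. access dog: HIT. Cache (LRU->MRU): [kiwi jay ant dog]
  16. access dog: HIT. Cache (LRU->MRU): [kiwi jay ant dog]
  17. access kiwi: HIT. Cache (LRU->MRU): [jay ant dog kiwi]
  18. access dog: HIT. Cache (LRU->MRU): [jay ant kiwi dog]
  19. access ram: MISS, evict jay. Cache (LRU->MRU): [ant kiwi dog ram]
  20. access kiwi: HIT. Cache (LRU->MRU): [ant dog ram kiwi]
  21. access kiwi: HIT. Cache (LRU->MRU): [ant dog ram kiwi]
  22. access apple: MISS, evict ant. Cache (LRU->MRU): [dog ram kiwi apple]
  23. access apple: HIT. Cache (LRU->MRU): [dog ram kiwi apple]
  24. access ant: MISS, evict dog. Cache (LRU->MRU): [ram kiwi apple ant]
  25. access apple: HIT. Cache (LRU->MRU): [ram kiwi ant apple]
  26. access jay: MISS, evict ram. Cache (LRU->MRU): [kiwi ant apple jay]
  27. access ant: HIT. Cache (LRU->MRU): [kiwi apple jay ant]
  28. access apple: HIT. Cache (LRU->MRU): [kiwi jay ant apple]
Total: 15 hits, 13 misses, 9 evictions

Hit rate = 15/28

Answer: 15/28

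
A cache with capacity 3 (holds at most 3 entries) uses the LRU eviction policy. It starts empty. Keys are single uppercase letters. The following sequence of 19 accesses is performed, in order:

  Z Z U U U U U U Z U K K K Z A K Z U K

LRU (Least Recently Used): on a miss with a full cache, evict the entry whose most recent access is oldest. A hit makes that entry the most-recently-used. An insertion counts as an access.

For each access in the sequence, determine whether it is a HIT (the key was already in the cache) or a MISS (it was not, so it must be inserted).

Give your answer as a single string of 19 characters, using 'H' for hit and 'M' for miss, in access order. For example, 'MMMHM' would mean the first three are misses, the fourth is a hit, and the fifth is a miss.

LRU simulation (capacity=3):
  1. access Z: MISS. Cache (LRU->MRU): [Z]
  2. access Z: HIT. Cache (LRU->MRU): [Z]
  3. access U: MISS. Cache (LRU->MRU): [Z U]
  4. access U: HIT. Cache (LRU->MRU): [Z U]
  5. access U: HIT. Cache (LRU->MRU): [Z U]
  6. access U: HIT. Cache (LRU->MRU): [Z U]
  7. access U: HIT. Cache (LRU->MRU): [Z U]
  8. access U: HIT. Cache (LRU->MRU): [Z U]
  9. access Z: HIT. Cache (LRU->MRU): [U Z]
  10. access U: HIT. Cache (LRU->MRU): [Z U]
  11. access K: MISS. Cache (LRU->MRU): [Z U K]
  12. access K: HIT. Cache (LRU->MRU): [Z U K]
  13. access K: HIT. Cache (LRU->MRU): [Z U K]
  14. access Z: HIT. Cache (LRU->MRU): [U K Z]
  15. access A: MISS, evict U. Cache (LRU->MRU): [K Z A]
  16. access K: HIT. Cache (LRU->MRU): [Z A K]
  17. access Z: HIT. Cache (LRU->MRU): [A K Z]
  18. access U: MISS, evict A. Cache (LRU->MRU): [K Z U]
  19. access K: HIT. Cache (LRU->MRU): [Z U K]
Total: 14 hits, 5 misses, 2 evictions

Answer: MHMHHHHHHHMHHHMHHMH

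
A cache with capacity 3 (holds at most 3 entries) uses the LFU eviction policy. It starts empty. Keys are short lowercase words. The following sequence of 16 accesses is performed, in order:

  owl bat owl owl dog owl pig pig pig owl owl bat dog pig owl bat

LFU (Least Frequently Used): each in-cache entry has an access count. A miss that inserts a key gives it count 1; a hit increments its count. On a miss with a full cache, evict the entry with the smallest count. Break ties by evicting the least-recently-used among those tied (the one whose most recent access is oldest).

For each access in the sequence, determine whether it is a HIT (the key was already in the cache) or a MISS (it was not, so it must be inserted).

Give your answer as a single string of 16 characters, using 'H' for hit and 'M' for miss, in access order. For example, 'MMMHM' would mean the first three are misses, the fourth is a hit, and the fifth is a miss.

LFU simulation (capacity=3):
  1. access owl: MISS. Cache: [owl(c=1)]
  2. access bat: MISS. Cache: [owl(c=1) bat(c=1)]
  3. access owl: HIT, count now 2. Cache: [bat(c=1) owl(c=2)]
  4. access owl: HIT, count now 3. Cache: [bat(c=1) owl(c=3)]
  5. access dog: MISS. Cache: [bat(c=1) dog(c=1) owl(c=3)]
  6. access owl: HIT, count now 4. Cache: [bat(c=1) dog(c=1) owl(c=4)]
  7. access pig: MISS, evict bat(c=1). Cache: [dog(c=1) pig(c=1) owl(c=4)]
  8. access pig: HIT, count now 2. Cache: [dog(c=1) pig(c=2) owl(c=4)]
  9. access pig: HIT, count now 3. Cache: [dog(c=1) pig(c=3) owl(c=4)]
  10. access owl: HIT, count now 5. Cache: [dog(c=1) pig(c=3) owl(c=5)]
  11. access owl: HIT, count now 6. Cache: [dog(c=1) pig(c=3) owl(c=6)]
  12. access bat: MISS, evict dog(c=1). Cache: [bat(c=1) pig(c=3) owl(c=6)]
  13. access dog: MISS, evict bat(c=1). Cache: [dog(c=1) pig(c=3) owl(c=6)]
  14. access pig: HIT, count now 4. Cache: [dog(c=1) pig(c=4) owl(c=6)]
  15. access owl: HIT, count now 7. Cache: [dog(c=1) pig(c=4) owl(c=7)]
  16. access bat: MISS, evict dog(c=1). Cache: [bat(c=1) pig(c=4) owl(c=7)]
Total: 9 hits, 7 misses, 4 evictions

Answer: MMHHMHMHHHHMMHHM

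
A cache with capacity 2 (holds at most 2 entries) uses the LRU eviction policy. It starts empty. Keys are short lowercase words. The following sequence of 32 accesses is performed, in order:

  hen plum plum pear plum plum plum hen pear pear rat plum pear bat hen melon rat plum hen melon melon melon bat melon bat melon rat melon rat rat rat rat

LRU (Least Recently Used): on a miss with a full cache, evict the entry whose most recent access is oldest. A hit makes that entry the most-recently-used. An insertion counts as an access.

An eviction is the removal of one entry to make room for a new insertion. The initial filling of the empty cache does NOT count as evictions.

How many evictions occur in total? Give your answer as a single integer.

LRU simulation (capacity=2):
  1. access hen: MISS. Cache (LRU->MRU): [hen]
  2. access plum: MISS. Cache (LRU->MRU): [hen plum]
  3. access plum: HIT. Cache (LRU->MRU): [hen plum]
  4. access pear: MISS, evict hen. Cache (LRU->MRU): [plum pear]
  5. access plum: HIT. Cache (LRU->MRU): [pear plum]
  6. access plum: HIT. Cache (LRU->MRU): [pear plum]
  7. access plum: HIT. Cache (LRU->MRU): [pear plum]
  8. access hen: MISS, evict pear. Cache (LRU->MRU): [plum hen]
  9. access pear: MISS, evict plum. Cache (LRU->MRU): [hen pear]
  10. access pear: HIT. Cache (LRU->MRU): [hen pear]
  11. access rat: MISS, evict hen. Cache (LRU->MRU): [pear rat]
  12. access plum: MISS, evict pear. Cache (LRU->MRU): [rat plum]
  13. access pear: MISS, evict rat. Cache (LRU->MRU): [plum pear]
  14. access bat: MISS, evict plum. Cache (LRU->MRU): [pear bat]
  15. access hen: MISS, evict pear. Cache (LRU->MRU): [bat hen]
  16. access melon: MISS, evict bat. Cache (LRU->MRU): [hen melon]
  17. access rat: MISS, evict hen. Cache (LRU->MRU): [melon rat]
  18. access plum: MISS, evict melon. Cache (LRU->MRU): [rat plum]
  19. access hen: MISS, evict rat. Cache (LRU->MRU): [plum hen]
  20. access melon: MISS, evict plum. Cache (LRU->MRU): [hen melon]
  21. access melon: HIT. Cache (LRU->MRU): [hen melon]
  22. access melon: HIT. Cache (LRU->MRU): [hen melon]
  23. access bat: MISS, evict hen. Cache (LRU->MRU): [melon bat]
  24. access melon: HIT. Cache (LRU->MRU): [bat melon]
  25. access bat: HIT. Cache (LRU->MRU): [melon bat]
  26. access melon: HIT. Cache (LRU->MRU): [bat melon]
  27. access rat: MISS, evict bat. Cache (LRU->MRU): [melon rat]
  28. access melon: HIT. Cache (LRU->MRU): [rat melon]
  29. access rat: HIT. Cache (LRU->MRU): [melon rat]
  30. access rat: HIT. Cache (LRU->MRU): [melon rat]
  31. access rat: HIT. Cache (LRU->MRU): [melon rat]
  32. access rat: HIT. Cache (LRU->MRU): [melon rat]
Total: 15 hits, 17 misses, 15 evictions

Answer: 15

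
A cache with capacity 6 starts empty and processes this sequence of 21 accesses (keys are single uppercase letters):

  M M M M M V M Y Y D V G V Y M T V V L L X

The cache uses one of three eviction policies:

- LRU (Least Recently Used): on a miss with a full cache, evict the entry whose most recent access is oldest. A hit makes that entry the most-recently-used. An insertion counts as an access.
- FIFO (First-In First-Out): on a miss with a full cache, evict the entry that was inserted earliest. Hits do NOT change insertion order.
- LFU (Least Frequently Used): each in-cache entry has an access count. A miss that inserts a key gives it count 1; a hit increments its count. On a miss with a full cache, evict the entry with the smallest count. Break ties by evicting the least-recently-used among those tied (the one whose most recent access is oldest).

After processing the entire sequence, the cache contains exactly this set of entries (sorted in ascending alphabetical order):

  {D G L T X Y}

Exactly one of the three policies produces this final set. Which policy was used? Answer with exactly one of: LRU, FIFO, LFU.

Simulating under each policy and comparing final sets:
  LRU: final set = {L M T V X Y} -> differs
  FIFO: final set = {D G L T X Y} -> MATCHES target
  LFU: final set = {L M T V X Y} -> differs
Only FIFO produces the target set.

Answer: FIFO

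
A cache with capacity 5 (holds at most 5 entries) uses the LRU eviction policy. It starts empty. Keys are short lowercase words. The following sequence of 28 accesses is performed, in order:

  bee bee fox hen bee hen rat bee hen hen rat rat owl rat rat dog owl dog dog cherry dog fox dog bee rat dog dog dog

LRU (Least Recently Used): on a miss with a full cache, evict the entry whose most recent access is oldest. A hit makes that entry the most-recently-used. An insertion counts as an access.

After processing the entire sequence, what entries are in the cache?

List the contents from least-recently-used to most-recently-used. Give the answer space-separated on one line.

LRU simulation (capacity=5):
  1. access bee: MISS. Cache (LRU->MRU): [bee]
  2. access bee: HIT. Cache (LRU->MRU): [bee]
  3. access fox: MISS. Cache (LRU->MRU): [bee fox]
  4. access hen: MISS. Cache (LRU->MRU): [bee fox hen]
  5. access bee: HIT. Cache (LRU->MRU): [fox hen bee]
  6. access hen: HIT. Cache (LRU->MRU): [fox bee hen]
  7. access rat: MISS. Cache (LRU->MRU): [fox bee hen rat]
  8. access bee: HIT. Cache (LRU->MRU): [fox hen rat bee]
  9. access hen: HIT. Cache (LRU->MRU): [fox rat bee hen]
  10. access hen: HIT. Cache (LRU->MRU): [fox rat bee hen]
  11. access rat: HIT. Cache (LRU->MRU): [fox bee hen rat]
  12. access rat: HIT. Cache (LRU->MRU): [fox bee hen rat]
  13. access owl: MISS. Cache (LRU->MRU): [fox bee hen rat owl]
  14. access rat: HIT. Cache (LRU->MRU): [fox bee hen owl rat]
  15. access rat: HIT. Cache (LRU->MRU): [fox bee hen owl rat]
  16. access dog: MISS, evict fox. Cache (LRU->MRU): [bee hen owl rat dog]
  17. access owl: HIT. Cache (LRU->MRU): [bee hen rat dog owl]
  18. access dog: HIT. Cache (LRU->MRU): [bee hen rat owl dog]
  19. access dog: HIT. Cache (LRU->MRU): [bee hen rat owl dog]
  20. access cherry: MISS, evict bee. Cache (LRU->MRU): [hen rat owl dog cherry]
  21. access dog: HIT. Cache (LRU->MRU): [hen rat owl cherry dog]
  22. access fox: MISS, evict hen. Cache (LRU->MRU): [rat owl cherry dog fox]
  23. access dog: HIT. Cache (LRU->MRU): [rat owl cherry fox dog]
  24. access bee: MISS, evict rat. Cache (LRU->MRU): [owl cherry fox dog bee]
  25. access rat: MISS, evict owl. Cache (LRU->MRU): [cherry fox dog bee rat]
  26. access dog: HIT. Cache (LRU->MRU): [cherry fox bee rat dog]
  27. access dog: HIT. Cache (LRU->MRU): [cherry fox bee rat dog]
  28. access dog: HIT. Cache (LRU->MRU): [cherry fox bee rat dog]
Total: 18 hits, 10 misses, 5 evictions

Answer: cherry fox bee rat dog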